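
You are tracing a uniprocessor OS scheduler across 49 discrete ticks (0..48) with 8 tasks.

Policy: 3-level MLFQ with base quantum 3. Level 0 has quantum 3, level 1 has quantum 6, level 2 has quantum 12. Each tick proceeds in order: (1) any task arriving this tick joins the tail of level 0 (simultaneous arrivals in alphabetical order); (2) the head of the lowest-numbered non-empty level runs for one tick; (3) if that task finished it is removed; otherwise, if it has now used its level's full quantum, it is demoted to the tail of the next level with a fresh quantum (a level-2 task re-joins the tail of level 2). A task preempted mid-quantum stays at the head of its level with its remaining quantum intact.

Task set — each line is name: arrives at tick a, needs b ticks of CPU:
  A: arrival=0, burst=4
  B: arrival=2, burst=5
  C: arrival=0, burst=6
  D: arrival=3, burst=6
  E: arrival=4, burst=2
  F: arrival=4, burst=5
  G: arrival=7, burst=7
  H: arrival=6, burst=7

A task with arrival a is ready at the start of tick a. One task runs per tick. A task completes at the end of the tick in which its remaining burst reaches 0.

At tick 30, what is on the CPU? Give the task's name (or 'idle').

running at tick 30 = D

t=0: L0/L1/L2 = AC/-/- → run A
t=1: L0/L1/L2 = AC/-/- → run A
t=2: L0/L1/L2 = ACB/-/- → run A
t=3: L0/L1/L2 = CBD/A/- → run C
t=4: L0/L1/L2 = CBDEF/A/- → run C
t=5: L0/L1/L2 = CBDEF/A/- → run C
t=6: L0/L1/L2 = BDEFH/AC/- → run B
t=7: L0/L1/L2 = BDEFHG/AC/- → run B
t=8: L0/L1/L2 = BDEFHG/AC/- → run B
t=9: L0/L1/L2 = DEFHG/ACB/- → run D
t=10: L0/L1/L2 = DEFHG/ACB/- → run D
t=11: L0/L1/L2 = DEFHG/ACB/- → run D
t=12: L0/L1/L2 = EFHG/ACBD/- → run E
t=13: L0/L1/L2 = EFHG/ACBD/- → run E
t=14: L0/L1/L2 = FHG/ACBD/- → run F
t=15: L0/L1/L2 = FHG/ACBD/- → run F
t=16: L0/L1/L2 = FHG/ACBD/- → run F
t=17: L0/L1/L2 = HG/ACBDF/- → run H
t=18: L0/L1/L2 = HG/ACBDF/- → run H
t=19: L0/L1/L2 = HG/ACBDF/- → run H
t=20: L0/L1/L2 = G/ACBDFH/- → run G
t=21: L0/L1/L2 = G/ACBDFH/- → run G
t=22: L0/L1/L2 = G/ACBDFH/- → run G
t=23: L0/L1/L2 = -/ACBDFHG/- → run A
t=24: L0/L1/L2 = -/CBDFHG/- → run C
t=25: L0/L1/L2 = -/CBDFHG/- → run C
t=26: L0/L1/L2 = -/CBDFHG/- → run C
t=27: L0/L1/L2 = -/BDFHG/- → run B
t=28: L0/L1/L2 = -/BDFHG/- → run B
t=29: L0/L1/L2 = -/DFHG/- → run D
t=30: L0/L1/L2 = -/DFHG/- → run D
t=31: L0/L1/L2 = -/DFHG/- → run D
t=32: L0/L1/L2 = -/FHG/- → run F
t=33: L0/L1/L2 = -/FHG/- → run F
t=34: L0/L1/L2 = -/HG/- → run H
t=35: L0/L1/L2 = -/HG/- → run H
t=36: L0/L1/L2 = -/HG/- → run H
t=37: L0/L1/L2 = -/HG/- → run H
t=38: L0/L1/L2 = -/G/- → run G
t=39: L0/L1/L2 = -/G/- → run G
t=40: L0/L1/L2 = -/G/- → run G
t=41: L0/L1/L2 = -/G/- → run G
t=42: (idle)
t=43: (idle)
t=44: (idle)
t=45: (idle)
t=46: (idle)
t=47: (idle)
t=48: (idle)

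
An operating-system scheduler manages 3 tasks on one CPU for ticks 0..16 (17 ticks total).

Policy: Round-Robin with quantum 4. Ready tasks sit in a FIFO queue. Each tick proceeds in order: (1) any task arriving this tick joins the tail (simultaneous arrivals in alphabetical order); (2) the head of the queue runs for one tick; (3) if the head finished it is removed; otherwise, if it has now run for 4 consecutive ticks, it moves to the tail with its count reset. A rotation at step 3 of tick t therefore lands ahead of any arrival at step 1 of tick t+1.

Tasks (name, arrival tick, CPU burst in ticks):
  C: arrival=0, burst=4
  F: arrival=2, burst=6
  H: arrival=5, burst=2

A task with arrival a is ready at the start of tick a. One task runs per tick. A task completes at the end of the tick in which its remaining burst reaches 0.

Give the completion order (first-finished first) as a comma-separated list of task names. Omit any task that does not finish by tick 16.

completion order = C, H, F

t=0: queue=[C] q_used=0 → run C
t=1: queue=[C] q_used=1 → run C
t=2: queue=[C,F] q_used=2 → run C
t=3: queue=[C,F] q_used=3 → run C
t=4: queue=[F] q_used=0 → run F
t=5: queue=[F,H] q_used=1 → run F
t=6: queue=[F,H] q_used=2 → run F
t=7: queue=[F,H] q_used=3 → run F
t=8: queue=[H,F] q_used=0 → run H
t=9: queue=[H,F] q_used=1 → run H
t=10: queue=[F] q_used=0 → run F
t=11: queue=[F] q_used=1 → run F
t=12: (idle)
t=13: (idle)
t=14: (idle)
t=15: (idle)
t=16: (idle)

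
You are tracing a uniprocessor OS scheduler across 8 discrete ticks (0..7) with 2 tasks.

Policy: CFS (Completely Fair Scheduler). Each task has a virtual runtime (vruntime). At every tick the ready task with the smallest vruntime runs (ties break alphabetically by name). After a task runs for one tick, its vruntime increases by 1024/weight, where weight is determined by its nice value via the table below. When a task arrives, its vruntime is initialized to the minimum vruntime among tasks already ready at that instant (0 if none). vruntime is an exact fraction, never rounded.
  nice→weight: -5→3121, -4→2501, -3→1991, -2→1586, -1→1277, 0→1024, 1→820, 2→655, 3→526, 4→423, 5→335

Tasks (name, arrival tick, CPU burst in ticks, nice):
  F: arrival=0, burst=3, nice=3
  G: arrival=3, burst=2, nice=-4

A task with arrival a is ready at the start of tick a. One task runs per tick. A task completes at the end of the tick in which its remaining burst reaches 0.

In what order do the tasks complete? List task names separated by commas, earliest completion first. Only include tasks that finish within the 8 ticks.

t=0: vr[F=0] → run F
t=1: vr[F=512/263] → run F
t=2: vr[F=1024/263] → run F
t=3: vr[G=0] → run G
t=4: vr[G=1024/2501] → run G
t=5: (idle)
t=6: (idle)
t=7: (idle)

completion order = F, G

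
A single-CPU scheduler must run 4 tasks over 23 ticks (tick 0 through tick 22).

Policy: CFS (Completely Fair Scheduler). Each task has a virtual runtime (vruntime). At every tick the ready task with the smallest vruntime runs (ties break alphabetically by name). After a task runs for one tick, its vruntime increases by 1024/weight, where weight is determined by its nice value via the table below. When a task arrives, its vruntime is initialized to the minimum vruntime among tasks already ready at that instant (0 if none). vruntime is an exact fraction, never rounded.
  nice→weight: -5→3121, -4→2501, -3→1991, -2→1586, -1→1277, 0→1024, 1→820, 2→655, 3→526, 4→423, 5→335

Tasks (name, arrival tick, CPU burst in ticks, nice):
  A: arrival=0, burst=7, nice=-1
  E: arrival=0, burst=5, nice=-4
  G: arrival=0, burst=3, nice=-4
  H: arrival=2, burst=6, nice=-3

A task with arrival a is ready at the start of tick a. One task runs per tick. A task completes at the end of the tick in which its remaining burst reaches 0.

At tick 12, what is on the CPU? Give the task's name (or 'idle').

t=0: vr[A=0 E=0 G=0] → run A
t=1: vr[A=1024/1277 E=0 G=0] → run E
t=2: vr[A=1024/1277 E=1024/2501 G=0 H=0] → run G
t=3: vr[A=1024/1277 E=1024/2501 G=1024/2501 H=0] → run H
t=4: vr[A=1024/1277 E=1024/2501 G=1024/2501 H=1024/1991] → run E
t=5: vr[A=1024/1277 E=2048/2501 G=1024/2501 H=1024/1991] → run G
t=6: vr[A=1024/1277 E=2048/2501 G=2048/2501 H=1024/1991] → run H
t=7: vr[A=1024/1277 E=2048/2501 G=2048/2501 H=2048/1991] → run A
t=8: vr[A=2048/1277 E=2048/2501 G=2048/2501 H=2048/1991] → run E
t=9: vr[A=2048/1277 E=3072/2501 G=2048/2501 H=2048/1991] → run G
t=10: vr[A=2048/1277 E=3072/2501 H=2048/1991] → run H
t=11: vr[A=2048/1277 E=3072/2501 H=3072/1991] → run E
t=12: vr[A=2048/1277 E=4096/2501 H=3072/1991] → run H
t=13: vr[A=2048/1277 E=4096/2501 H=4096/1991] → run A
t=14: vr[A=3072/1277 E=4096/2501 H=4096/1991] → run E
t=15: vr[A=3072/1277 H=4096/1991] → run H
t=16: vr[A=3072/1277 H=5120/1991] → run A
t=17: vr[A=4096/1277 H=5120/1991] → run H
t=18: vr[A=4096/1277] → run A
t=19: vr[A=5120/1277] → run A
t=20: vr[A=6144/1277] → run A
t=21: (idle)
t=22: (idle)

running at tick 12 = H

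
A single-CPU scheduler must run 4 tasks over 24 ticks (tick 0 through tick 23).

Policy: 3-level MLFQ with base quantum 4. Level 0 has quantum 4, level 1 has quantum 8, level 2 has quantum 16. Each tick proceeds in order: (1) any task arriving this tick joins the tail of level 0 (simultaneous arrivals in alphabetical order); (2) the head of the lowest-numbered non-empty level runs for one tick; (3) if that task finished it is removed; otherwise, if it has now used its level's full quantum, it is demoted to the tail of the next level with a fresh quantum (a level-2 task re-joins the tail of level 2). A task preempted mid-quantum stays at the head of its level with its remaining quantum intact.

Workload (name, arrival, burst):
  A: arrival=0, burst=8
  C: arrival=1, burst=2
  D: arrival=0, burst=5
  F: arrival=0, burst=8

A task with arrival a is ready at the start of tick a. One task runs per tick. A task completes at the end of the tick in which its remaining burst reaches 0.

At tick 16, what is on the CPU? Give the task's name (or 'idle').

running at tick 16 = A

t=0: L0/L1/L2 = ADF/-/- → run A
t=1: L0/L1/L2 = ADFC/-/- → run A
t=2: L0/L1/L2 = ADFC/-/- → run A
t=3: L0/L1/L2 = ADFC/-/- → run A
t=4: L0/L1/L2 = DFC/A/- → run D
t=5: L0/L1/L2 = DFC/A/- → run D
t=6: L0/L1/L2 = DFC/A/- → run D
t=7: L0/L1/L2 = DFC/A/- → run D
t=8: L0/L1/L2 = FC/AD/- → run F
t=9: L0/L1/L2 = FC/AD/- → run F
t=10: L0/L1/L2 = FC/AD/- → run F
t=11: L0/L1/L2 = FC/AD/- → run F
t=12: L0/L1/L2 = C/ADF/- → run C
t=13: L0/L1/L2 = C/ADF/- → run C
t=14: L0/L1/L2 = -/ADF/- → run A
t=15: L0/L1/L2 = -/ADF/- → run A
t=16: L0/L1/L2 = -/ADF/- → run A
t=17: L0/L1/L2 = -/ADF/- → run A
t=18: L0/L1/L2 = -/DF/- → run D
t=19: L0/L1/L2 = -/F/- → run F
t=20: L0/L1/L2 = -/F/- → run F
t=21: L0/L1/L2 = -/F/- → run F
t=22: L0/L1/L2 = -/F/- → run F
t=23: (idle)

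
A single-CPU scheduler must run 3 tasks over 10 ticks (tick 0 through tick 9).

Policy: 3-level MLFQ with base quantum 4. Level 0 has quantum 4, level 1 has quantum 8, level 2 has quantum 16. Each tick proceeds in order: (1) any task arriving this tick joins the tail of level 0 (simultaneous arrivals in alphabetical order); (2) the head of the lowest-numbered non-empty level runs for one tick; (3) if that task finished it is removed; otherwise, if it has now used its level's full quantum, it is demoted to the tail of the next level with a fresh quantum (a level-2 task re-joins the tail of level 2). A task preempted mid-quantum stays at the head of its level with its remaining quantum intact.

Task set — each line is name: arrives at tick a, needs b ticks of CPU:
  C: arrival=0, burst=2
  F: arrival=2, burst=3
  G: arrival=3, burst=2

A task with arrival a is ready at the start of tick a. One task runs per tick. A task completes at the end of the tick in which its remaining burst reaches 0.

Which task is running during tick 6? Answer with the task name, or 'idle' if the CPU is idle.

t=0: L0/L1/L2 = C/-/- → run C
t=1: L0/L1/L2 = C/-/- → run C
t=2: L0/L1/L2 = F/-/- → run F
t=3: L0/L1/L2 = FG/-/- → run F
t=4: L0/L1/L2 = FG/-/- → run F
t=5: L0/L1/L2 = G/-/- → run G
t=6: L0/L1/L2 = G/-/- → run G
t=7: (idle)
t=8: (idle)
t=9: (idle)

running at tick 6 = G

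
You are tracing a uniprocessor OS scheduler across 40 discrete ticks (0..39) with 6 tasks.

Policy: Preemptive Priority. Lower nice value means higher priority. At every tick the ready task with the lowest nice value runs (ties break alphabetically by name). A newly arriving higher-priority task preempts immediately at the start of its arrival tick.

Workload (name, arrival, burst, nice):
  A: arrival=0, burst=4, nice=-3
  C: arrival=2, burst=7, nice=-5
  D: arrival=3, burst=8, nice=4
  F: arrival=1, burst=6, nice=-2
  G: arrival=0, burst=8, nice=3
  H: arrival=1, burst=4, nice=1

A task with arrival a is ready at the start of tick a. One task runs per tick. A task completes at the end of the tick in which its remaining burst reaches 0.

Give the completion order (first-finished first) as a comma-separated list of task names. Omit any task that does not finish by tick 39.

completion order = C, A, F, H, G, D

t=0: ready={A,G} → run A
t=1: ready={A,F,G,H} → run A
t=2: ready={A,C,F,G,H} → run C
t=3: ready={A,C,D,F,G,H} → run C
t=4: ready={A,C,D,F,G,H} → run C
t=5: ready={A,C,D,F,G,H} → run C
t=6: ready={A,C,D,F,G,H} → run C
t=7: ready={A,C,D,F,G,H} → run C
t=8: ready={A,C,D,F,G,H} → run C
t=9: ready={A,D,F,G,H} → run A
t=10: ready={A,D,F,G,H} → run A
t=11: ready={D,F,G,H} → run F
t=12: ready={D,F,G,H} → run F
t=13: ready={D,F,G,H} → run F
t=14: ready={D,F,G,H} → run F
t=15: ready={D,F,G,H} → run F
t=16: ready={D,F,G,H} → run F
t=17: ready={D,G,H} → run H
t=18: ready={D,G,H} → run H
t=19: ready={D,G,H} → run H
t=20: ready={D,G,H} → run H
t=21: ready={D,G} → run G
t=22: ready={D,G} → run G
t=23: ready={D,G} → run G
t=24: ready={D,G} → run G
t=25: ready={D,G} → run G
t=26: ready={D,G} → run G
t=27: ready={D,G} → run G
t=28: ready={D,G} → run G
t=29: ready={D} → run D
t=30: ready={D} → run D
t=31: ready={D} → run D
t=32: ready={D} → run D
t=33: ready={D} → run D
t=34: ready={D} → run D
t=35: ready={D} → run D
t=36: ready={D} → run D
t=37: (idle)
t=38: (idle)
t=39: (idle)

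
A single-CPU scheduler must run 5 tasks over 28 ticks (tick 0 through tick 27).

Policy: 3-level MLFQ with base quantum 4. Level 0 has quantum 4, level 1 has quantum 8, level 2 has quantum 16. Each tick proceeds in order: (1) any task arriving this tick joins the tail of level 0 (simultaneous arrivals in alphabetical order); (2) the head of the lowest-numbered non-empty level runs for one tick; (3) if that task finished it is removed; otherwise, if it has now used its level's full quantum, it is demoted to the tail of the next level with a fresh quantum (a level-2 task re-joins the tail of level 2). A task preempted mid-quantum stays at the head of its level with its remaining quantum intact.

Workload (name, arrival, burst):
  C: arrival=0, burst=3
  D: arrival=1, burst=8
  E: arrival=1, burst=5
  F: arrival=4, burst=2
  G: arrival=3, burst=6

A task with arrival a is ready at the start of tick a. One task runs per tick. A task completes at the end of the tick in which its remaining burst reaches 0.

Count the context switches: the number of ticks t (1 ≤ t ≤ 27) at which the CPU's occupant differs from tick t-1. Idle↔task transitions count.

t=0: L0/L1/L2 = C/-/- → run C
t=1: L0/L1/L2 = CDE/-/- → run C
t=2: L0/L1/L2 = CDE/-/- → run C
t=3: L0/L1/L2 = DEG/-/- → run D
t=4: L0/L1/L2 = DEGF/-/- → run D
t=5: L0/L1/L2 = DEGF/-/- → run D
t=6: L0/L1/L2 = DEGF/-/- → run D
t=7: L0/L1/L2 = EGF/D/- → run E
t=8: L0/L1/L2 = EGF/D/- → run E
t=9: L0/L1/L2 = EGF/D/- → run E
t=10: L0/L1/L2 = EGF/D/- → run E
t=11: L0/L1/L2 = GF/DE/- → run G
t=12: L0/L1/L2 = GF/DE/- → run G
t=13: L0/L1/L2 = GF/DE/- → run G
t=14: L0/L1/L2 = GF/DE/- → run G
t=15: L0/L1/L2 = F/DEG/- → run F
t=16: L0/L1/L2 = F/DEG/- → run F
t=17: L0/L1/L2 = -/DEG/- → run D
t=18: L0/L1/L2 = -/DEG/- → run D
t=19: L0/L1/L2 = -/DEG/- → run D
t=20: L0/L1/L2 = -/DEG/- → run D
t=21: L0/L1/L2 = -/EG/- → run E
t=22: L0/L1/L2 = -/G/- → run G
t=23: L0/L1/L2 = -/G/- → run G
t=24: (idle)
t=25: (idle)
t=26: (idle)
t=27: (idle)

context switches = 8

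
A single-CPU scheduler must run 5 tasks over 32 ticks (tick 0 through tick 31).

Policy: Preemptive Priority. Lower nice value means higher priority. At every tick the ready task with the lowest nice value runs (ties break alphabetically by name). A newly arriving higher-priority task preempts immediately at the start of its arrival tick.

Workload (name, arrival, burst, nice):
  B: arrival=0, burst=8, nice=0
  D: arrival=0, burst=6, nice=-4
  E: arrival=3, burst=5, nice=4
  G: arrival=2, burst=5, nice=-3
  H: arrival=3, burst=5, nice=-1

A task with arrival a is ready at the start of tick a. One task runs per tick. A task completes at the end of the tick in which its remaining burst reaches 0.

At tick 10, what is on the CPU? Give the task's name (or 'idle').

t=0: ready={B,D} → run D
t=1: ready={B,D} → run D
t=2: ready={B,D,G} → run D
t=3: ready={B,D,E,G,H} → run D
t=4: ready={B,D,E,G,H} → run D
t=5: ready={B,D,E,G,H} → run D
t=6: ready={B,E,G,H} → run G
t=7: ready={B,E,G,H} → run G
t=8: ready={B,E,G,H} → run G
t=9: ready={B,E,G,H} → run G
t=10: ready={B,E,G,H} → run G
t=11: ready={B,E,H} → run H
t=12: ready={B,E,H} → run H
t=13: ready={B,E,H} → run H
t=14: ready={B,E,H} → run H
t=15: ready={B,E,H} → run H
t=16: ready={B,E} → run B
t=17: ready={B,E} → run B
t=18: ready={B,E} → run B
t=19: ready={B,E} → run B
t=20: ready={B,E} → run B
t=21: ready={B,E} → run B
t=22: ready={B,E} → run B
t=23: ready={B,E} → run B
t=24: ready={E} → run E
t=25: ready={E} → run E
t=26: ready={E} → run E
t=27: ready={E} → run E
t=28: ready={E} → run E
t=29: (idle)
t=30: (idle)
t=31: (idle)

running at tick 10 = G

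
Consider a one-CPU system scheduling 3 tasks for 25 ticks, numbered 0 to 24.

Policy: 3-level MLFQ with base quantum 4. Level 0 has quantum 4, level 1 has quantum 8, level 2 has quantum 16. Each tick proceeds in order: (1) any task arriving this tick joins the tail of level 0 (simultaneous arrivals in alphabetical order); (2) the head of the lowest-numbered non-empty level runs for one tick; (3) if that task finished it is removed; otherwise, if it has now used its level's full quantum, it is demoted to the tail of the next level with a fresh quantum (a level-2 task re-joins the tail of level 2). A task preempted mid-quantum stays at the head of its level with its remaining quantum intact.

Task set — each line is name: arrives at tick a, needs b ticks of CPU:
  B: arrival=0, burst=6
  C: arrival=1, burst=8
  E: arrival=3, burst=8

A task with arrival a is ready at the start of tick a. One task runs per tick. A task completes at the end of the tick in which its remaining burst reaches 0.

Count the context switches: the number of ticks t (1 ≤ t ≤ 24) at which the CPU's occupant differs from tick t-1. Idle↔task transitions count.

context switches = 6

t=0: L0/L1/L2 = B/-/- → run B
t=1: L0/L1/L2 = BC/-/- → run B
t=2: L0/L1/L2 = BC/-/- → run B
t=3: L0/L1/L2 = BCE/-/- → run B
t=4: L0/L1/L2 = CE/B/- → run C
t=5: L0/L1/L2 = CE/B/- → run C
t=6: L0/L1/L2 = CE/B/- → run C
t=7: L0/L1/L2 = CE/B/- → run C
t=8: L0/L1/L2 = E/BC/- → run E
t=9: L0/L1/L2 = E/BC/- → run E
t=10: L0/L1/L2 = E/BC/- → run E
t=11: L0/L1/L2 = E/BC/- → run E
t=12: L0/L1/L2 = -/BCE/- → run B
t=13: L0/L1/L2 = -/BCE/- → run B
t=14: L0/L1/L2 = -/CE/- → run C
t=15: L0/L1/L2 = -/CE/- → run C
t=16: L0/L1/L2 = -/CE/- → run C
t=17: L0/L1/L2 = -/CE/- → run C
t=18: L0/L1/L2 = -/E/- → run E
t=19: L0/L1/L2 = -/E/- → run E
t=20: L0/L1/L2 = -/E/- → run E
t=21: L0/L1/L2 = -/E/- → run E
t=22: (idle)
t=23: (idle)
t=24: (idle)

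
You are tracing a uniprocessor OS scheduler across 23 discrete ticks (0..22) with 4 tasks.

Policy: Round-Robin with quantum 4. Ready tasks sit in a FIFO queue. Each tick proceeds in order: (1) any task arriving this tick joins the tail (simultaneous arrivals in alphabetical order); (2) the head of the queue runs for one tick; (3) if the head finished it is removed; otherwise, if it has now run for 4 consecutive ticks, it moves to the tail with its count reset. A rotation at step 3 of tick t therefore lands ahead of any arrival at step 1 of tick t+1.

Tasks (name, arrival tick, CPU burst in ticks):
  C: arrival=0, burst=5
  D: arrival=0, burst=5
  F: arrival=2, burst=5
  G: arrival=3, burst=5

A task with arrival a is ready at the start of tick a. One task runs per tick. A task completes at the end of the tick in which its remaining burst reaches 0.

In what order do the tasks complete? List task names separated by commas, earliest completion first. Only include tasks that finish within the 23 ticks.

t=0: queue=[C,D] q_used=0 → run C
t=1: queue=[C,D] q_used=1 → run C
t=2: queue=[C,D,F] q_used=2 → run C
t=3: queue=[C,D,F,G] q_used=3 → run C
t=4: queue=[D,F,G,C] q_used=0 → run D
t=5: queue=[D,F,G,C] q_used=1 → run D
t=6: queue=[D,F,G,C] q_used=2 → run D
t=7: queue=[D,F,G,C] q_used=3 → run D
t=8: queue=[F,G,C,D] q_used=0 → run F
t=9: queue=[F,G,C,D] q_used=1 → run F
t=10: queue=[F,G,C,D] q_used=2 → run F
t=11: queue=[F,G,C,D] q_used=3 → run F
t=12: queue=[G,C,D,F] q_used=0 → run G
t=13: queue=[G,C,D,F] q_used=1 → run G
t=14: queue=[G,C,D,F] q_used=2 → run G
t=15: queue=[G,C,D,F] q_used=3 → run G
t=16: queue=[C,D,F,G] q_used=0 → run C
t=17: queue=[D,F,G] q_used=0 → run D
t=18: queue=[F,G] q_used=0 → run F
t=19: queue=[G] q_used=0 → run G
t=20: (idle)
t=21: (idle)
t=22: (idle)

completion order = C, D, F, G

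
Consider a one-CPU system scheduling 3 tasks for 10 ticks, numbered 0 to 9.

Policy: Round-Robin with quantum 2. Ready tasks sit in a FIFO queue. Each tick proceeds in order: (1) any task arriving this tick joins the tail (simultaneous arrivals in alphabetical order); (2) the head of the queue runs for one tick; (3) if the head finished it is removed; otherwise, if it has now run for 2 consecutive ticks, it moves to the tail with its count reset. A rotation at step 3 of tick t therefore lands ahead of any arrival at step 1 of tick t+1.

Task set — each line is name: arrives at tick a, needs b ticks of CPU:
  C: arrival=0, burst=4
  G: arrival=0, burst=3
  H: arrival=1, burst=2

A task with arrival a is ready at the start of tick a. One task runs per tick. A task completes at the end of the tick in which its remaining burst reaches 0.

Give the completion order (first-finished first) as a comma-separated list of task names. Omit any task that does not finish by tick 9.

completion order = H, C, G

t=0: queue=[C,G] q_used=0 → run C
t=1: queue=[C,G,H] q_used=1 → run C
t=2: queue=[G,H,C] q_used=0 → run G
t=3: queue=[G,H,C] q_used=1 → run G
t=4: queue=[H,C,G] q_used=0 → run H
t=5: queue=[H,C,G] q_used=1 → run H
t=6: queue=[C,G] q_used=0 → run C
t=7: queue=[C,G] q_used=1 → run C
t=8: queue=[G] q_used=0 → run G
t=9: (idle)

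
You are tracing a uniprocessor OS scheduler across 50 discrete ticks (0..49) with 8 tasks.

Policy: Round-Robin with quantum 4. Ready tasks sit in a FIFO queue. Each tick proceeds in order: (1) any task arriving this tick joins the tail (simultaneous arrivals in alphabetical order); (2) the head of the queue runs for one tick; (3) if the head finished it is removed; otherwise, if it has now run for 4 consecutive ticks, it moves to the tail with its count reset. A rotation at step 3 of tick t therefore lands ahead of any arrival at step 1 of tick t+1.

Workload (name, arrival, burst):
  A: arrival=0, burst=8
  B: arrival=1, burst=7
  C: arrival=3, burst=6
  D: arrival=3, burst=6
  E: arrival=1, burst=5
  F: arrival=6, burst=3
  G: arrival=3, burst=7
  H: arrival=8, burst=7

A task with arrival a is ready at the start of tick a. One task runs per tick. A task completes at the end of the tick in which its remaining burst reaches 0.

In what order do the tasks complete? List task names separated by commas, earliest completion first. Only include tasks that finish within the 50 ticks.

t=0: queue=[A] q_used=0 → run A
t=1: queue=[A,B,E] q_used=1 → run A
t=2: queue=[A,B,E] q_used=2 → run A
t=3: queue=[A,B,E,C,D,G] q_used=3 → run A
t=4: queue=[B,E,C,D,G,A] q_used=0 → run B
t=5: queue=[B,E,C,D,G,A] q_used=1 → run B
t=6: queue=[B,E,C,D,G,A,F] q_used=2 → run B
t=7: queue=[B,E,C,D,G,A,F] q_used=3 → run B
t=8: queue=[E,C,D,G,A,F,B,H] q_used=0 → run E
t=9: queue=[E,C,D,G,A,F,B,H] q_used=1 → run E
t=10: queue=[E,C,D,G,A,F,B,H] q_used=2 → run E
t=11: queue=[E,C,D,G,A,F,B,H] q_used=3 → run E
t=12: queue=[C,D,G,A,F,B,H,E] q_used=0 → run C
t=13: queue=[C,D,G,A,F,B,H,E] q_used=1 → run C
t=14: queue=[C,D,G,A,F,B,H,E] q_used=2 → run C
t=15: queue=[C,D,G,A,F,B,H,E] q_used=3 → run C
t=16: queue=[D,G,A,F,B,H,E,C] q_used=0 → run D
t=17: queue=[D,G,A,F,B,H,E,C] q_used=1 → run D
t=18: queue=[D,G,A,F,B,H,E,C] q_used=2 → run D
t=19: queue=[D,G,A,F,B,H,E,C] q_used=3 → run D
t=20: queue=[G,A,F,B,H,E,C,D] q_used=0 → run G
t=21: queue=[G,A,F,B,H,E,C,D] q_used=1 → run G
t=22: queue=[G,A,F,B,H,E,C,D] q_used=2 → run G
t=23: queue=[G,A,F,B,H,E,C,D] q_used=3 → run G
t=24: queue=[A,F,B,H,E,C,D,G] q_used=0 → run A
t=25: queue=[A,F,B,H,E,C,D,G] q_used=1 → run A
t=26: queue=[A,F,B,H,E,C,D,G] q_used=2 → run A
t=27: queue=[A,F,B,H,E,C,D,G] q_used=3 → run A
t=28: queue=[F,B,H,E,C,D,G] q_used=0 → run F
t=29: queue=[F,B,H,E,C,D,G] q_used=1 → run F
t=30: queue=[F,B,H,E,C,D,G] q_used=2 → run F
t=31: queue=[B,H,E,C,D,G] q_used=0 → run B
t=32: queue=[B,H,E,C,D,G] q_used=1 → run B
t=33: queue=[B,H,E,C,D,G] q_used=2 → run B
t=34: queue=[H,E,C,D,G] q_used=0 → run H
t=35: queue=[H,E,C,D,G] q_used=1 → run H
t=36: queue=[H,E,C,D,G] q_used=2 → run H
t=37: queue=[H,E,C,D,G] q_used=3 → run H
t=38: queue=[E,C,D,G,H] q_used=0 → run E
t=39: queue=[C,D,G,H] q_used=0 → run C
t=40: queue=[C,D,G,H] q_used=1 → run C
t=41: queue=[D,G,H] q_used=0 → run D
t=42: queue=[D,G,H] q_used=1 → run D
t=43: queue=[G,H] q_used=0 → run G
t=44: queue=[G,H] q_used=1 → run G
t=45: queue=[G,H] q_used=2 → run G
t=46: queue=[H] q_used=0 → run H
t=47: queue=[H] q_used=1 → run H
t=48: queue=[H] q_used=2 → run H
t=49: (idle)

completion order = A, F, B, E, C, D, G, H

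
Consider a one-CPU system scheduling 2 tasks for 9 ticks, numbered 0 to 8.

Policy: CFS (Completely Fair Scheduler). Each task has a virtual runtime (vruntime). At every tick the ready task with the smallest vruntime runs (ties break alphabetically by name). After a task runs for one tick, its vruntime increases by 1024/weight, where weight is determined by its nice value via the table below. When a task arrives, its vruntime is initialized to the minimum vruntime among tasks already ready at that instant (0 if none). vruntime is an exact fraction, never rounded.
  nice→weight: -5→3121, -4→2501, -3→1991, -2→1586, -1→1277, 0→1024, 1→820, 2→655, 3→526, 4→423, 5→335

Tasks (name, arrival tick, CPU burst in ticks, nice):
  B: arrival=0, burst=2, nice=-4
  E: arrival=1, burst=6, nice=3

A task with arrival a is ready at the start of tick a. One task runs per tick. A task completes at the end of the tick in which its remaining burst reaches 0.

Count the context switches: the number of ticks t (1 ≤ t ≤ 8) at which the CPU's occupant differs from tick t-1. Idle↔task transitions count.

context switches = 2

t=0: vr[B=0] → run B
t=1: vr[B=1024/2501 E=1024/2501] → run B
t=2: vr[E=1024/2501] → run E
t=3: vr[E=1549824/657763] → run E
t=4: vr[E=2830336/657763] → run E
t=5: vr[E=4110848/657763] → run E
t=6: vr[E=5391360/657763] → run E
t=7: vr[E=6671872/657763] → run E
t=8: (idle)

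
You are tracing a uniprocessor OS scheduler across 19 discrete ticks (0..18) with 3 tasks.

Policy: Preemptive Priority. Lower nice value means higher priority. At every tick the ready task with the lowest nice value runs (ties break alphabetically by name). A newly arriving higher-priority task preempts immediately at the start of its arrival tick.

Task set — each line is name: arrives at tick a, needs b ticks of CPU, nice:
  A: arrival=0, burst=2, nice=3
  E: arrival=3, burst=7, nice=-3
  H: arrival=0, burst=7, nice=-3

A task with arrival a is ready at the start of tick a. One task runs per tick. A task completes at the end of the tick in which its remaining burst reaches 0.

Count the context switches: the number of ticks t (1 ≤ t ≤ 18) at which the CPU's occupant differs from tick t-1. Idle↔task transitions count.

context switches = 4

t=0: ready={A,H} → run H
t=1: ready={A,H} → run H
t=2: ready={A,H} → run H
t=3: ready={A,E,H} → run E
t=4: ready={A,E,H} → run E
t=5: ready={A,E,H} → run E
t=6: ready={A,E,H} → run E
t=7: ready={A,E,H} → run E
t=8: ready={A,E,H} → run E
t=9: ready={A,E,H} → run E
t=10: ready={A,H} → run H
t=11: ready={A,H} → run H
t=12: ready={A,H} → run H
t=13: ready={A,H} → run H
t=14: ready={A} → run A
t=15: ready={A} → run A
t=16: (idle)
t=17: (idle)
t=18: (idle)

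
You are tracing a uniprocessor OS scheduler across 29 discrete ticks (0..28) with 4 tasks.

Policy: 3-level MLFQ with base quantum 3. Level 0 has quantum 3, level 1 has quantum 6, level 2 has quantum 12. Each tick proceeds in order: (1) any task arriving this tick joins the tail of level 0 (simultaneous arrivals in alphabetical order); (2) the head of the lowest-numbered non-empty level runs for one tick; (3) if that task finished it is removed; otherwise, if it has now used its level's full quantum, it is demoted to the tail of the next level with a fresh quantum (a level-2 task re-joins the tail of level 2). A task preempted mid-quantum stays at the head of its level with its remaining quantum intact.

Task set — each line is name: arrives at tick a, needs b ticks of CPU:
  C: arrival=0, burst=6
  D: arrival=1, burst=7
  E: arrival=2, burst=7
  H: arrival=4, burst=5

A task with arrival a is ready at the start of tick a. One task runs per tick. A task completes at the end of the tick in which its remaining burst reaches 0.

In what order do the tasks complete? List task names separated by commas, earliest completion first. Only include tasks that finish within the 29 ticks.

completion order = C, D, E, H

t=0: L0/L1/L2 = C/-/- → run C
t=1: L0/L1/L2 = CD/-/- → run C
t=2: L0/L1/L2 = CDE/-/- → run C
t=3: L0/L1/L2 = DE/C/- → run D
t=4: L0/L1/L2 = DEH/C/- → run D
t=5: L0/L1/L2 = DEH/C/- → run D
t=6: L0/L1/L2 = EH/CD/- → run E
t=7: L0/L1/L2 = EH/CD/- → run E
t=8: L0/L1/L2 = EH/CD/- → run E
t=9: L0/L1/L2 = H/CDE/- → run H
t=10: L0/L1/L2 = H/CDE/- → run H
t=11: L0/L1/L2 = H/CDE/- → run H
t=12: L0/L1/L2 = -/CDEH/- → run C
t=13: L0/L1/L2 = -/CDEH/- → run C
t=14: L0/L1/L2 = -/CDEH/- → run C
t=15: L0/L1/L2 = -/DEH/- → run D
t=16: L0/L1/L2 = -/DEH/- → run D
t=17: L0/L1/L2 = -/DEH/- → run D
t=18: L0/L1/L2 = -/DEH/- → run D
t=19: L0/L1/L2 = -/EH/- → run E
t=20: L0/L1/L2 = -/EH/- → run E
t=21: L0/L1/L2 = -/EH/- → run E
t=22: L0/L1/L2 = -/EH/- → run E
t=23: L0/L1/L2 = -/H/- → run H
t=24: L0/L1/L2 = -/H/- → run H
t=25: (idle)
t=26: (idle)
t=27: (idle)
t=28: (idle)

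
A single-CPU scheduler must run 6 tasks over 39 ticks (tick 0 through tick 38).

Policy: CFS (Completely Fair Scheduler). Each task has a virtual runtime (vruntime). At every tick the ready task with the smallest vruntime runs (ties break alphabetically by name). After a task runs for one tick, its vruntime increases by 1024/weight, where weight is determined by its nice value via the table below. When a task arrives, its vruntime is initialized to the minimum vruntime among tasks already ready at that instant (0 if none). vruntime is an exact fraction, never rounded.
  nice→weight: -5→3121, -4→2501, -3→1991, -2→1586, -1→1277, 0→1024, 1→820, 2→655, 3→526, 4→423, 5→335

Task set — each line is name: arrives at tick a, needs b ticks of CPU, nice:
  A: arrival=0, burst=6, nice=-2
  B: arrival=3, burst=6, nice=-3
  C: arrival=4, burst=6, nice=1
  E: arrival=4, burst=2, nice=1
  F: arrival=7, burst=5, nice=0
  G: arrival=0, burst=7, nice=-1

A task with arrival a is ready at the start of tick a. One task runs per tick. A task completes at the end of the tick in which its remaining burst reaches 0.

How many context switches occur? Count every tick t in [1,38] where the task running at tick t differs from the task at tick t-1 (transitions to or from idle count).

t=0: vr[A=0 G=0] → run A
t=1: vr[A=512/793 G=0] → run G
t=2: vr[A=512/793 G=1024/1277] → run A
t=3: vr[A=1024/793 B=1024/1277 G=1024/1277] → run B
t=4: vr[A=1024/793 B=3346432/2542507 C=1024/1277 E=1024/1277 G=1024/1277] → run C
t=5: vr[A=1024/793 B=3346432/2542507 C=536832/261785 E=1024/1277 G=1024/1277] → run E
t=6: vr[A=1024/793 B=3346432/2542507 C=536832/261785 E=536832/261785 G=1024/1277] → run G
t=7: vr[A=1024/793 B=3346432/2542507 C=536832/261785 E=536832/261785 F=1024/793 G=2048/1277] → run A
t=8: vr[A=1536/793 B=3346432/2542507 C=536832/261785 E=536832/261785 F=1024/793 G=2048/1277] → run F
t=9: vr[A=1536/793 B=3346432/2542507 C=536832/261785 E=536832/261785 F=1817/793 G=2048/1277] → run B
t=10: vr[A=1536/793 B=4654080/2542507 C=536832/261785 E=536832/261785 F=1817/793 G=2048/1277] → run G
t=11: vr[A=1536/793 B=4654080/2542507 C=536832/261785 E=536832/261785 F=1817/793 G=3072/1277] → run B
t=12: vr[A=1536/793 B=5961728/2542507 C=536832/261785 E=536832/261785 F=1817/793 G=3072/1277] → run A
t=13: vr[A=2048/793 B=5961728/2542507 C=536832/261785 E=536832/261785 F=1817/793 G=3072/1277] → run C
t=14: vr[A=2048/793 B=5961728/2542507 C=863744/261785 E=536832/261785 F=1817/793 G=3072/1277] → run E
t=15: vr[A=2048/793 B=5961728/2542507 C=863744/261785 F=1817/793 G=3072/1277] → run F
t=16: vr[A=2048/793 B=5961728/2542507 C=863744/261785 F=2610/793 G=3072/1277] → run B
t=17: vr[A=2048/793 B=7269376/2542507 C=863744/261785 F=2610/793 G=3072/1277] → run G
t=18: vr[A=2048/793 B=7269376/2542507 C=863744/261785 F=2610/793 G=4096/1277] → run A
t=19: vr[A=2560/793 B=7269376/2542507 C=863744/261785 F=2610/793 G=4096/1277] → run B
t=20: vr[A=2560/793 B=8577024/2542507 C=863744/261785 F=2610/793 G=4096/1277] → run G
t=21: vr[A=2560/793 B=8577024/2542507 C=863744/261785 F=2610/793 G=5120/1277] → run A
t=22: vr[B=8577024/2542507 C=863744/261785 F=2610/793 G=5120/1277] → run F
t=23: vr[B=8577024/2542507 C=863744/261785 F=3403/793 G=5120/1277] → run C
t=24: vr[B=8577024/2542507 C=1190656/261785 F=3403/793 G=5120/1277] → run B
t=25: vr[C=1190656/261785 F=3403/793 G=5120/1277] → run G
t=26: vr[C=1190656/261785 F=3403/793 G=6144/1277] → run F
t=27: vr[C=1190656/261785 F=4196/793 G=6144/1277] → run C
t=28: vr[C=1517568/261785 F=4196/793 G=6144/1277] → run G
t=29: vr[C=1517568/261785 F=4196/793] → run F
t=30: vr[C=1517568/261785] → run C
t=31: vr[C=368896/52357] → run C
t=32: (idle)
t=33: (idle)
t=34: (idle)
t=35: (idle)
t=36: (idle)
t=37: (idle)
t=38: (idle)

context switches = 31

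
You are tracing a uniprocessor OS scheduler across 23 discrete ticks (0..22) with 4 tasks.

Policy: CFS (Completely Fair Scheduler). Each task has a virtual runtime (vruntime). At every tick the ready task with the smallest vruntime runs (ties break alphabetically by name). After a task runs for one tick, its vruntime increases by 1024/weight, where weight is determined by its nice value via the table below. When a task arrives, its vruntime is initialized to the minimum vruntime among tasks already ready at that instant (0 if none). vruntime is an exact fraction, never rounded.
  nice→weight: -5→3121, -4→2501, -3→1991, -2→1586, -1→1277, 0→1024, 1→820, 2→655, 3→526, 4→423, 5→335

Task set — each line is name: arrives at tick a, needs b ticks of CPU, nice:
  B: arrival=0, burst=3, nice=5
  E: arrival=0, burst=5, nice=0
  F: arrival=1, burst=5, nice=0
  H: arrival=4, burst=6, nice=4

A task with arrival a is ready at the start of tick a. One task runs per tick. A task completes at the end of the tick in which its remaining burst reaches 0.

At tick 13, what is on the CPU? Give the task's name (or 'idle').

running at tick 13 = F

t=0: vr[B=0 E=0] → run B
t=1: vr[B=1024/335 E=0 F=0] → run E
t=2: vr[B=1024/335 E=1 F=0] → run F
t=3: vr[B=1024/335 E=1 F=1] → run E
t=4: vr[B=1024/335 E=2 F=1 H=1] → run F
t=5: vr[B=1024/335 E=2 F=2 H=1] → run H
t=6: vr[B=1024/335 E=2 F=2 H=1447/423] → run E
t=7: vr[B=1024/335 E=3 F=2 H=1447/423] → run F
t=8: vr[B=1024/335 E=3 F=3 H=1447/423] → run E
t=9: vr[B=1024/335 E=4 F=3 H=1447/423] → run F
t=10: vr[B=1024/335 E=4 F=4 H=1447/423] → run B
t=11: vr[B=2048/335 E=4 F=4 H=1447/423] → run H
t=12: vr[B=2048/335 E=4 F=4 H=2471/423] → run E
t=13: vr[B=2048/335 F=4 H=2471/423] → run F
t=14: vr[B=2048/335 H=2471/423] → run H
t=15: vr[B=2048/335 H=1165/141] → run B
t=16: vr[H=1165/141] → run H
t=17: vr[H=4519/423] → run H
t=18: vr[H=5543/423] → run H
t=19: (idle)
t=20: (idle)
t=21: (idle)
t=22: (idle)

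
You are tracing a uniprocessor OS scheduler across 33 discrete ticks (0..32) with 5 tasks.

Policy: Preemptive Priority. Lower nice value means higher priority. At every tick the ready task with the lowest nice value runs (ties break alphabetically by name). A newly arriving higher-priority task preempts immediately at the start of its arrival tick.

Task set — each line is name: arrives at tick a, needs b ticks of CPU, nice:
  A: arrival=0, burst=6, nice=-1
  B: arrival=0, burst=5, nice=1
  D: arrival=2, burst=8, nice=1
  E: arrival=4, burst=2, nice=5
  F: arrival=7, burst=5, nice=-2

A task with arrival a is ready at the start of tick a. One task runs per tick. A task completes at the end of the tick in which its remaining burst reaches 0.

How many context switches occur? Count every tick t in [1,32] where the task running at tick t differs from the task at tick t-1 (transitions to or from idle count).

t=0: ready={A,B} → run A
t=1: ready={A,B} → run A
t=2: ready={A,B,D} → run A
t=3: ready={A,B,D} → run A
t=4: ready={A,B,D,E} → run A
t=5: ready={A,B,D,E} → run A
t=6: ready={B,D,E} → run B
t=7: ready={B,D,E,F} → run F
t=8: ready={B,D,E,F} → run F
t=9: ready={B,D,E,F} → run F
t=10: ready={B,D,E,F} → run F
t=11: ready={B,D,E,F} → run F
t=12: ready={B,D,E} → run B
t=13: ready={B,D,E} → run B
t=14: ready={B,D,E} → run B
t=15: ready={B,D,E} → run B
t=16: ready={D,E} → run D
t=17: ready={D,E} → run D
t=18: ready={D,E} → run D
t=19: ready={D,E} → run D
t=20: ready={D,E} → run D
t=21: ready={D,E} → run D
t=22: ready={D,E} → run D
t=23: ready={D,E} → run D
t=24: ready={E} → run E
t=25: ready={E} → run E
t=26: (idle)
t=27: (idle)
t=28: (idle)
t=29: (idle)
t=30: (idle)
t=31: (idle)
t=32: (idle)

context switches = 6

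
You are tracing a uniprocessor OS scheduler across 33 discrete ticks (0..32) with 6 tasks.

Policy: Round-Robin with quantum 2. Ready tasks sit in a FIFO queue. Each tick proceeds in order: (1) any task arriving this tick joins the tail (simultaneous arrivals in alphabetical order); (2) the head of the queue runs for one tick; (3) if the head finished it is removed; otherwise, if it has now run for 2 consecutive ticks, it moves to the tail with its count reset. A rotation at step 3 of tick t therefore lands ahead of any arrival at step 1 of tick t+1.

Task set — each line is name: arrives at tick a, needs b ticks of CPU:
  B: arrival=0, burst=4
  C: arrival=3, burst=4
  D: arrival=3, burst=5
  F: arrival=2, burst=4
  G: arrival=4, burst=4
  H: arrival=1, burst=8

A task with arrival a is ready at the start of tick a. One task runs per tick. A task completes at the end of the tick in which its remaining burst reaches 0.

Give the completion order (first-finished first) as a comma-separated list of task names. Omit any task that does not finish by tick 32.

t=0: queue=[B] q_used=0 → run B
t=1: queue=[B,H] q_used=1 → run B
t=2: queue=[H,B,F] q_used=0 → run H
t=3: queue=[H,B,F,C,D] q_used=1 → run H
t=4: queue=[B,F,C,D,H,G] q_used=0 → run B
t=5: queue=[B,F,C,D,H,G] q_used=1 → run B
t=6: queue=[F,C,D,H,G] q_used=0 → run F
t=7: queue=[F,C,D,H,G] q_used=1 → run F
t=8: queue=[C,D,H,G,F] q_used=0 → run C
t=9: queue=[C,D,H,G,F] q_used=1 → run C
t=10: queue=[D,H,G,F,C] q_used=0 → run D
t=11: queue=[D,H,G,F,C] q_used=1 → run D
t=12: queue=[H,G,F,C,D] q_used=0 → run H
t=13: queue=[H,G,F,C,D] q_used=1 → run H
t=14: queue=[G,F,C,D,H] q_used=0 → run G
t=15: queue=[G,F,C,D,H] q_used=1 → run G
t=16: queue=[F,C,D,H,G] q_used=0 → run F
t=17: queue=[F,C,D,H,G] q_used=1 → run F
t=18: queue=[C,D,H,G] q_used=0 → run C
t=19: queue=[C,D,H,G] q_used=1 → run C
t=20: queue=[D,H,G] q_used=0 → run D
t=21: queue=[D,H,G] q_used=1 → run D
t=22: queue=[H,G,D] q_used=0 → run H
t=23: queue=[H,G,D] q_used=1 → run H
t=24: queue=[G,D,H] q_used=0 → run G
t=25: queue=[G,D,H] q_used=1 → run G
t=26: queue=[D,H] q_used=0 → run D
t=27: queue=[H] q_used=0 → run H
t=28: queue=[H] q_used=1 → run H
t=29: (idle)
t=30: (idle)
t=31: (idle)
t=32: (idle)

completion order = B, F, C, G, D, H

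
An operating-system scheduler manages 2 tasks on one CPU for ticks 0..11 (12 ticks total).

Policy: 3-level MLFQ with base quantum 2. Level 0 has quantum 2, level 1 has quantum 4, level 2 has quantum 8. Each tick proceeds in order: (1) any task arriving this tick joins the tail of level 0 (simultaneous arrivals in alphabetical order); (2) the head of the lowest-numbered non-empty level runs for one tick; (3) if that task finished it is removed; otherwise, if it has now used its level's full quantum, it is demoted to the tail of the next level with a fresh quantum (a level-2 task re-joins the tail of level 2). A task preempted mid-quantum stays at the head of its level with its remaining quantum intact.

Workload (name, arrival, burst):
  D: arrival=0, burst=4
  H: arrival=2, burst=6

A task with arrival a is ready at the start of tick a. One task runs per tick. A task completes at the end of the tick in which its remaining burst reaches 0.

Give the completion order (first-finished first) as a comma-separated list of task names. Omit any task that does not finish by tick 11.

completion order = D, H

t=0: L0/L1/L2 = D/-/- → run D
t=1: L0/L1/L2 = D/-/- → run D
t=2: L0/L1/L2 = H/D/- → run H
t=3: L0/L1/L2 = H/D/- → run H
t=4: L0/L1/L2 = -/DH/- → run D
t=5: L0/L1/L2 = -/DH/- → run D
t=6: L0/L1/L2 = -/H/- → run H
t=7: L0/L1/L2 = -/H/- → run H
t=8: L0/L1/L2 = -/H/- → run H
t=9: L0/L1/L2 = -/H/- → run H
t=10: (idle)
t=11: (idle)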